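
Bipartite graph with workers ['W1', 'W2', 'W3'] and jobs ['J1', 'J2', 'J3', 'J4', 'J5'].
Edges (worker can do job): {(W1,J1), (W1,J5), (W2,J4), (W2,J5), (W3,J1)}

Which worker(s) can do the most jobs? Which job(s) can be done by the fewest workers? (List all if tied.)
Most versatile: W1, W2 (2 jobs); Least covered: J2, J3 (0 workers)

Worker degrees (jobs they can do): W1:2, W2:2, W3:1
Job degrees (workers who can do it): J1:2, J2:0, J3:0, J4:1, J5:2

Maximum worker degree is 2, achieved by: W1, W2
Minimum job degree is 0, achieved by: J2, J3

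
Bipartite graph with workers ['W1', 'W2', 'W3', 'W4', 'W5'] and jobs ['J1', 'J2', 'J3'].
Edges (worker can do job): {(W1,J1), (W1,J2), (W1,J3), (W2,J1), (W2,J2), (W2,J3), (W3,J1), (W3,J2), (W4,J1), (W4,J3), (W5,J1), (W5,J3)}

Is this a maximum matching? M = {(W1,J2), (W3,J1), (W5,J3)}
Yes, size 3 is maximum

Proposed matching has size 3.
Maximum matching size for this graph: 3.

This is a maximum matching.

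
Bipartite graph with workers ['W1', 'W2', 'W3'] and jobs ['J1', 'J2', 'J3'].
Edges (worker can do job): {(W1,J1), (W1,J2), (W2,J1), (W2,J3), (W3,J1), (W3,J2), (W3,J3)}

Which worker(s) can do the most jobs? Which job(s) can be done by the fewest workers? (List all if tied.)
Most versatile: W3 (3 jobs); Least covered: J2, J3 (2 workers)

Worker degrees (jobs they can do): W1:2, W2:2, W3:3
Job degrees (workers who can do it): J1:3, J2:2, J3:2

Maximum worker degree is 3, achieved by: W3
Minimum job degree is 2, achieved by: J2, J3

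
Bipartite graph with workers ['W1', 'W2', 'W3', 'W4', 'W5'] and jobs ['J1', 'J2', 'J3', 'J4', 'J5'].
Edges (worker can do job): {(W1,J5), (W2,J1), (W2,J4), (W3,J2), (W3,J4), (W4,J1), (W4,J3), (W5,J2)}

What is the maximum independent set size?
Maximum independent set = 5

By König's theorem:
- Min vertex cover = Max matching = 5
- Max independent set = Total vertices - Min vertex cover
- Max independent set = 10 - 5 = 5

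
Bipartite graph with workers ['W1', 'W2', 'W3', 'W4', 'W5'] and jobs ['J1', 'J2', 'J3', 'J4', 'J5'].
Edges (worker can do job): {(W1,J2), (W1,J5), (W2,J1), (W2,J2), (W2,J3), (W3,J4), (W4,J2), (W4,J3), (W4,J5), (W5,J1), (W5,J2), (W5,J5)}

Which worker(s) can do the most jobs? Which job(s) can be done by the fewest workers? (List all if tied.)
Most versatile: W2, W4, W5 (3 jobs); Least covered: J4 (1 workers)

Worker degrees (jobs they can do): W1:2, W2:3, W3:1, W4:3, W5:3
Job degrees (workers who can do it): J1:2, J2:4, J3:2, J4:1, J5:3

Maximum worker degree is 3, achieved by: W2, W4, W5
Minimum job degree is 1, achieved by: J4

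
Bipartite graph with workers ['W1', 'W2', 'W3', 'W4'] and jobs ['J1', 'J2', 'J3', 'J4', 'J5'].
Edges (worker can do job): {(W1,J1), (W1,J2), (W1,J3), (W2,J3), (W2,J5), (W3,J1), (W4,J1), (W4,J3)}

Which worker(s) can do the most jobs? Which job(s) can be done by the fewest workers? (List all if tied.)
Most versatile: W1 (3 jobs); Least covered: J4 (0 workers)

Worker degrees (jobs they can do): W1:3, W2:2, W3:1, W4:2
Job degrees (workers who can do it): J1:3, J2:1, J3:3, J4:0, J5:1

Maximum worker degree is 3, achieved by: W1
Minimum job degree is 0, achieved by: J4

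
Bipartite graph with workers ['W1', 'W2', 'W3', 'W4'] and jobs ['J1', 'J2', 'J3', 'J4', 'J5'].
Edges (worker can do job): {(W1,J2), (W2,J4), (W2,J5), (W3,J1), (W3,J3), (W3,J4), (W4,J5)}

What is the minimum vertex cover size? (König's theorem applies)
Minimum vertex cover size = 4

By König's theorem: in bipartite graphs,
min vertex cover = max matching = 4

Maximum matching has size 4, so minimum vertex cover also has size 4.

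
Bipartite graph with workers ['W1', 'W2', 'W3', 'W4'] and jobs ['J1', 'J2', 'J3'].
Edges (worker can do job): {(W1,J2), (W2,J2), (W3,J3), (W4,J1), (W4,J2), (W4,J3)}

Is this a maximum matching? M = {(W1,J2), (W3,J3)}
No, size 2 is not maximum

Proposed matching has size 2.
Maximum matching size for this graph: 3.

This is NOT maximum - can be improved to size 3.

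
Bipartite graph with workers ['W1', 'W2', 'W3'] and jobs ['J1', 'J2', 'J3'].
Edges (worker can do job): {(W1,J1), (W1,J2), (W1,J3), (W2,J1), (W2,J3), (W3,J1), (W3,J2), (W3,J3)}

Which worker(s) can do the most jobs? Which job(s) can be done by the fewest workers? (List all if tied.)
Most versatile: W1, W3 (3 jobs); Least covered: J2 (2 workers)

Worker degrees (jobs they can do): W1:3, W2:2, W3:3
Job degrees (workers who can do it): J1:3, J2:2, J3:3

Maximum worker degree is 3, achieved by: W1, W3
Minimum job degree is 2, achieved by: J2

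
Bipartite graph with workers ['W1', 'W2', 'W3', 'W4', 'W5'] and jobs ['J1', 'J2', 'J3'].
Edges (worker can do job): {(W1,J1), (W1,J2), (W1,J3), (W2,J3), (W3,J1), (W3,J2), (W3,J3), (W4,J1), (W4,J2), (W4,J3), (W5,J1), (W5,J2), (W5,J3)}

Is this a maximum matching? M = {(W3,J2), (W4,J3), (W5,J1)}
Yes, size 3 is maximum

Proposed matching has size 3.
Maximum matching size for this graph: 3.

This is a maximum matching.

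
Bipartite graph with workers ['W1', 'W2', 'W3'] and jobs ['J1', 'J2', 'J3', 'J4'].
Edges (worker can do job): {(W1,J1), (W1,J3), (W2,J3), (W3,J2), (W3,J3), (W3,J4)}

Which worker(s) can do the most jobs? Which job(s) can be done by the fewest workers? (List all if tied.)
Most versatile: W3 (3 jobs); Least covered: J1, J2, J4 (1 workers)

Worker degrees (jobs they can do): W1:2, W2:1, W3:3
Job degrees (workers who can do it): J1:1, J2:1, J3:3, J4:1

Maximum worker degree is 3, achieved by: W3
Minimum job degree is 1, achieved by: J1, J2, J4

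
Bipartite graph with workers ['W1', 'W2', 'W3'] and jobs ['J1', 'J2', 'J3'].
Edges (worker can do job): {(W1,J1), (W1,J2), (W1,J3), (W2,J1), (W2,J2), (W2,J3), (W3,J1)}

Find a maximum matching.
Matching: {(W1,J2), (W2,J3), (W3,J1)}

Maximum matching (size 3):
  W1 → J2
  W2 → J3
  W3 → J1

Each worker is assigned to at most one job, and each job to at most one worker.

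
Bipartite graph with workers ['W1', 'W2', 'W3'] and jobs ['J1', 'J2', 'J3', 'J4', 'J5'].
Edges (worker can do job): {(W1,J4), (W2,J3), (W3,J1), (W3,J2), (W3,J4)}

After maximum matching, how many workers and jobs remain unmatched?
Unmatched: 0 workers, 2 jobs

Maximum matching size: 3
Workers: 3 total, 3 matched, 0 unmatched
Jobs: 5 total, 3 matched, 2 unmatched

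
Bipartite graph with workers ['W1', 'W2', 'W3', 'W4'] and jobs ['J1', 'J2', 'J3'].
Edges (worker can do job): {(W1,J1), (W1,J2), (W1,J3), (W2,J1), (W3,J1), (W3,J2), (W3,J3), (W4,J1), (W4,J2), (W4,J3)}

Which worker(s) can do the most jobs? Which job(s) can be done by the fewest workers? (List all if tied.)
Most versatile: W1, W3, W4 (3 jobs); Least covered: J2, J3 (3 workers)

Worker degrees (jobs they can do): W1:3, W2:1, W3:3, W4:3
Job degrees (workers who can do it): J1:4, J2:3, J3:3

Maximum worker degree is 3, achieved by: W1, W3, W4
Minimum job degree is 3, achieved by: J2, J3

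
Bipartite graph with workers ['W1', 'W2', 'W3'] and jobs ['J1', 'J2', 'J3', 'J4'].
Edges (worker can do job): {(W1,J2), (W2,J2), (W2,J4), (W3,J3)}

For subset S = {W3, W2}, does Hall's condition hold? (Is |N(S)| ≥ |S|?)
Yes: |N(S)| = 3, |S| = 2

Subset S = {W3, W2}
Neighbors N(S) = {J2, J3, J4}

|N(S)| = 3, |S| = 2
Hall's condition: |N(S)| ≥ |S| is satisfied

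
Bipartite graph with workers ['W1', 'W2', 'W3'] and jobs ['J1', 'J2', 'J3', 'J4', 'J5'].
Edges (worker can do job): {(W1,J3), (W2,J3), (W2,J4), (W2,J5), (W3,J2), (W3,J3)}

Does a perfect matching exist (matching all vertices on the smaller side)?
Yes, perfect matching exists (size 3)

Perfect matching: {(W1,J3), (W2,J5), (W3,J2)}
All 3 vertices on the smaller side are matched.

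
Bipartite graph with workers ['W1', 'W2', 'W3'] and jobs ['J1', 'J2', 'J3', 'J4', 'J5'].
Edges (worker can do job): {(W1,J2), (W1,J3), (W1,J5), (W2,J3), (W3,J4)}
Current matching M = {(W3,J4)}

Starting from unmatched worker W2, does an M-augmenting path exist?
Yes: W2 → J3

An M-augmenting path alternates non-matching / matching edges, starting and ending at unmatched vertices.
Path: W2 → J3
(J3 is unmatched in M, so the path is augmenting.)
Flipping edges along this path would increase |M| from 1 to 2.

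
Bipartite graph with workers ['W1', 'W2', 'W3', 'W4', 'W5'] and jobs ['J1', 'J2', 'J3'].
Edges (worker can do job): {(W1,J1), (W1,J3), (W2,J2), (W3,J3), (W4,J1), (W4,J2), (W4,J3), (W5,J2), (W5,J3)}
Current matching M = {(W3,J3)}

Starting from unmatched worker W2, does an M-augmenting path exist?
Yes: W2 → J2

An M-augmenting path alternates non-matching / matching edges, starting and ending at unmatched vertices.
Path: W2 → J2
(J2 is unmatched in M, so the path is augmenting.)
Flipping edges along this path would increase |M| from 1 to 2.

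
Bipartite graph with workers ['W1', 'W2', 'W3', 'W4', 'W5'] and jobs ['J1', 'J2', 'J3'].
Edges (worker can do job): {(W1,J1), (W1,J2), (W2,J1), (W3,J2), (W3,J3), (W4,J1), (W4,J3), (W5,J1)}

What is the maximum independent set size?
Maximum independent set = 5

By König's theorem:
- Min vertex cover = Max matching = 3
- Max independent set = Total vertices - Min vertex cover
- Max independent set = 8 - 3 = 5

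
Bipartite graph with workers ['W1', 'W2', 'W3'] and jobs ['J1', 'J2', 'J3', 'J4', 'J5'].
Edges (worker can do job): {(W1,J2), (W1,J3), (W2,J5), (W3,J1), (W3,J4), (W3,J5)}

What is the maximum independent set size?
Maximum independent set = 5

By König's theorem:
- Min vertex cover = Max matching = 3
- Max independent set = Total vertices - Min vertex cover
- Max independent set = 8 - 3 = 5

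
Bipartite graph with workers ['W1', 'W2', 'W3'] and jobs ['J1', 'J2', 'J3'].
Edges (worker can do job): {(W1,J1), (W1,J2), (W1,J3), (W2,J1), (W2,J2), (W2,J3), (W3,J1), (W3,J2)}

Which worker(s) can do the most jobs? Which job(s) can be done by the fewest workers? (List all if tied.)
Most versatile: W1, W2 (3 jobs); Least covered: J3 (2 workers)

Worker degrees (jobs they can do): W1:3, W2:3, W3:2
Job degrees (workers who can do it): J1:3, J2:3, J3:2

Maximum worker degree is 3, achieved by: W1, W2
Minimum job degree is 2, achieved by: J3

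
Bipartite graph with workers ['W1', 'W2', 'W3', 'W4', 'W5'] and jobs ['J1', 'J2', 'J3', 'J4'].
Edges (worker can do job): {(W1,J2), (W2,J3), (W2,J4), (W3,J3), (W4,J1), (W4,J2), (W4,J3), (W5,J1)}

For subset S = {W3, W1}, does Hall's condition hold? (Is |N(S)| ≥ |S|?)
Yes: |N(S)| = 2, |S| = 2

Subset S = {W3, W1}
Neighbors N(S) = {J2, J3}

|N(S)| = 2, |S| = 2
Hall's condition: |N(S)| ≥ |S| is satisfied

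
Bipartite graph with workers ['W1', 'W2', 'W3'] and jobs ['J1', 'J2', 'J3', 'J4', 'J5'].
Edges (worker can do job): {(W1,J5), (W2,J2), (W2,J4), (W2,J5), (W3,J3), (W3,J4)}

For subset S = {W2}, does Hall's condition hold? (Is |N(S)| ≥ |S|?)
Yes: |N(S)| = 3, |S| = 1

Subset S = {W2}
Neighbors N(S) = {J2, J4, J5}

|N(S)| = 3, |S| = 1
Hall's condition: |N(S)| ≥ |S| is satisfied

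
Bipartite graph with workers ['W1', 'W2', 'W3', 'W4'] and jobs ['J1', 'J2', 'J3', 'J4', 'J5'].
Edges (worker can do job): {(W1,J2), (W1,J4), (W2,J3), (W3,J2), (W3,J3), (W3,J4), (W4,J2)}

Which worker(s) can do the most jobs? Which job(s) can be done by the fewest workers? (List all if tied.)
Most versatile: W3 (3 jobs); Least covered: J1, J5 (0 workers)

Worker degrees (jobs they can do): W1:2, W2:1, W3:3, W4:1
Job degrees (workers who can do it): J1:0, J2:3, J3:2, J4:2, J5:0

Maximum worker degree is 3, achieved by: W3
Minimum job degree is 0, achieved by: J1, J5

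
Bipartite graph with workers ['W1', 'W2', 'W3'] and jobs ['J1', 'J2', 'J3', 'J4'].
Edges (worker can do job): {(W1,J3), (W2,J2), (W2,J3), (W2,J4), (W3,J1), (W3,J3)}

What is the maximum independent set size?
Maximum independent set = 4

By König's theorem:
- Min vertex cover = Max matching = 3
- Max independent set = Total vertices - Min vertex cover
- Max independent set = 7 - 3 = 4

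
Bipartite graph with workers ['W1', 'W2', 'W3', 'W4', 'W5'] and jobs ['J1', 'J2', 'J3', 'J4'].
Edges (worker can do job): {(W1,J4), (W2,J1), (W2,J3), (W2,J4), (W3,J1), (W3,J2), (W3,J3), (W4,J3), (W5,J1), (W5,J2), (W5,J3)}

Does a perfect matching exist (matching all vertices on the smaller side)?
Yes, perfect matching exists (size 4)

Perfect matching: {(W1,J4), (W3,J2), (W4,J3), (W5,J1)}
All 4 vertices on the smaller side are matched.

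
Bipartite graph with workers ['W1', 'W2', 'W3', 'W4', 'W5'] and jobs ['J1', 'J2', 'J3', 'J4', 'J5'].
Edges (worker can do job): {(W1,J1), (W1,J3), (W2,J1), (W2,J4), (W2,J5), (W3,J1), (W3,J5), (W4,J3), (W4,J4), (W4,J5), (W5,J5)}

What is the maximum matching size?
Maximum matching size = 4

Maximum matching: {(W2,J4), (W3,J1), (W4,J3), (W5,J5)}
Size: 4

This assigns 4 workers to 4 distinct jobs.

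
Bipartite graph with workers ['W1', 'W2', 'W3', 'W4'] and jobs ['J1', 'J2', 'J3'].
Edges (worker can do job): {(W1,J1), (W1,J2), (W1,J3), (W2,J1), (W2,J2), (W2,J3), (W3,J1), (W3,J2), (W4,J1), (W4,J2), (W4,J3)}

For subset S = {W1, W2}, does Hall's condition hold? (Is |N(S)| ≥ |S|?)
Yes: |N(S)| = 3, |S| = 2

Subset S = {W1, W2}
Neighbors N(S) = {J1, J2, J3}

|N(S)| = 3, |S| = 2
Hall's condition: |N(S)| ≥ |S| is satisfied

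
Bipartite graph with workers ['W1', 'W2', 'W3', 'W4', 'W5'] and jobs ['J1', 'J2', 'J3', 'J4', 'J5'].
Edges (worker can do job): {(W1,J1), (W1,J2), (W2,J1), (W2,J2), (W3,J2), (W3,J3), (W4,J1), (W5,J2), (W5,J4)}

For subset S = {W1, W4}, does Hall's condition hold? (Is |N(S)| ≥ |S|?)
Yes: |N(S)| = 2, |S| = 2

Subset S = {W1, W4}
Neighbors N(S) = {J1, J2}

|N(S)| = 2, |S| = 2
Hall's condition: |N(S)| ≥ |S| is satisfied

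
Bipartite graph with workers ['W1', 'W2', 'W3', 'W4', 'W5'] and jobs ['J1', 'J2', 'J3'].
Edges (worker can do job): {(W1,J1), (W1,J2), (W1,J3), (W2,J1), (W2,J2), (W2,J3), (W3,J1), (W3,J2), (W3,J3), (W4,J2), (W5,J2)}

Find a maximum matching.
Matching: {(W1,J3), (W3,J1), (W5,J2)}

Maximum matching (size 3):
  W1 → J3
  W3 → J1
  W5 → J2

Each worker is assigned to at most one job, and each job to at most one worker.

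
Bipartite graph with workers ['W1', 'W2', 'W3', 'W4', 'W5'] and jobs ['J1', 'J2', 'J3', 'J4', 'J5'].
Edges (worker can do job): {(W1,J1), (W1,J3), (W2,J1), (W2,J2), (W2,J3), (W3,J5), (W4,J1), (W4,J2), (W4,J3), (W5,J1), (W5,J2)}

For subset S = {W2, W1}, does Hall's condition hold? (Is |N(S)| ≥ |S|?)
Yes: |N(S)| = 3, |S| = 2

Subset S = {W2, W1}
Neighbors N(S) = {J1, J2, J3}

|N(S)| = 3, |S| = 2
Hall's condition: |N(S)| ≥ |S| is satisfied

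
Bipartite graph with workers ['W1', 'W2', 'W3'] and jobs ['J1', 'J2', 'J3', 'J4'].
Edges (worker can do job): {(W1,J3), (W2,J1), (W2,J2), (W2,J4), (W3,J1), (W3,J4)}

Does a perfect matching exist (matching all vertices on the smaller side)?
Yes, perfect matching exists (size 3)

Perfect matching: {(W1,J3), (W2,J2), (W3,J4)}
All 3 vertices on the smaller side are matched.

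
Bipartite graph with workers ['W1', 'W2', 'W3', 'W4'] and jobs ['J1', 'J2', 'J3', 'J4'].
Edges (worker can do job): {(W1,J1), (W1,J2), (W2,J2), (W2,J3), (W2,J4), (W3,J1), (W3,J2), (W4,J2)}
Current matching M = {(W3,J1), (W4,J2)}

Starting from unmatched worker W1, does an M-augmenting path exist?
No augmenting path from W1

Alternating search from W1 reaches jobs: {J1, J2}.
Every reachable job is already matched in M, and following those matched edges back to workers exposes no further unvisited jobs.
No M-augmenting path from W1 exists.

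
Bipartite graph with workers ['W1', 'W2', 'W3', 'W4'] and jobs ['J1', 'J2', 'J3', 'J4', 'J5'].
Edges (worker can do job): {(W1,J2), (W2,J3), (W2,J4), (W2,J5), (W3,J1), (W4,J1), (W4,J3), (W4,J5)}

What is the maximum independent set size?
Maximum independent set = 5

By König's theorem:
- Min vertex cover = Max matching = 4
- Max independent set = Total vertices - Min vertex cover
- Max independent set = 9 - 4 = 5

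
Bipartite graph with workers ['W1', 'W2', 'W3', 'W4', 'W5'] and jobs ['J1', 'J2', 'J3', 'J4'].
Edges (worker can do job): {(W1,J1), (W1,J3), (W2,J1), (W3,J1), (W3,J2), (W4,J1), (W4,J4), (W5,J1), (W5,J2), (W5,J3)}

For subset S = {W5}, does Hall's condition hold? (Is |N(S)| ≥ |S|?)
Yes: |N(S)| = 3, |S| = 1

Subset S = {W5}
Neighbors N(S) = {J1, J2, J3}

|N(S)| = 3, |S| = 1
Hall's condition: |N(S)| ≥ |S| is satisfied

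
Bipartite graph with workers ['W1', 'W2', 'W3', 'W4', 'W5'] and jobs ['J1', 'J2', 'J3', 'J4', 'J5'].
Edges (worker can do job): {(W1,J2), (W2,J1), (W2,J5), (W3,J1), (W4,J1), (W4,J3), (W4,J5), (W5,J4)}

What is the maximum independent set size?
Maximum independent set = 5

By König's theorem:
- Min vertex cover = Max matching = 5
- Max independent set = Total vertices - Min vertex cover
- Max independent set = 10 - 5 = 5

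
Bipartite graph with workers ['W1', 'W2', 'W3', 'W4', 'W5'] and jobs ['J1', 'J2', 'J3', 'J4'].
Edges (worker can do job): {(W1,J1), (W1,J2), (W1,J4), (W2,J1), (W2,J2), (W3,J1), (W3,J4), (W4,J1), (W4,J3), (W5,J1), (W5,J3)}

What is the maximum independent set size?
Maximum independent set = 5

By König's theorem:
- Min vertex cover = Max matching = 4
- Max independent set = Total vertices - Min vertex cover
- Max independent set = 9 - 4 = 5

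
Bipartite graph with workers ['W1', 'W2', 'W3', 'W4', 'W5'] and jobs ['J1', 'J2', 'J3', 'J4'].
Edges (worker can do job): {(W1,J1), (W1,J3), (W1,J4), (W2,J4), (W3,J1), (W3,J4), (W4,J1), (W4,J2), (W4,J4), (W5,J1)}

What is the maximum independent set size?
Maximum independent set = 5

By König's theorem:
- Min vertex cover = Max matching = 4
- Max independent set = Total vertices - Min vertex cover
- Max independent set = 9 - 4 = 5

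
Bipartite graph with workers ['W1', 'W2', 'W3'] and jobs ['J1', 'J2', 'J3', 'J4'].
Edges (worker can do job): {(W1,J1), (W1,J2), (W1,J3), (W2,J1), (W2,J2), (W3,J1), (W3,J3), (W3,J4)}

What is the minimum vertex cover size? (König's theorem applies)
Minimum vertex cover size = 3

By König's theorem: in bipartite graphs,
min vertex cover = max matching = 3

Maximum matching has size 3, so minimum vertex cover also has size 3.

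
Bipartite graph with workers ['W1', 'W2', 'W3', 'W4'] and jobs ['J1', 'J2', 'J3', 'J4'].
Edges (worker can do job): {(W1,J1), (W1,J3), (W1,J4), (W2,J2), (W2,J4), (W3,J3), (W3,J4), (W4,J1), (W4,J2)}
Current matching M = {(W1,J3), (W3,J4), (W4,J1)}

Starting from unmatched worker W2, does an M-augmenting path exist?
Yes: W2 → J4 → W3 → J3 → W1 → J1 → W4 → J2

An M-augmenting path alternates non-matching / matching edges, starting and ending at unmatched vertices.
Path: W2 → J4 → W3 → J3 → W1 → J1 → W4 → J2
(J2 is unmatched in M, so the path is augmenting.)
Flipping edges along this path would increase |M| from 3 to 4.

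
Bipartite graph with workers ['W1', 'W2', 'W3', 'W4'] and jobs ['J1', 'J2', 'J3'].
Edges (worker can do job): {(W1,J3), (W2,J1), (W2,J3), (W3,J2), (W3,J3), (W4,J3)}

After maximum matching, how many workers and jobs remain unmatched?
Unmatched: 1 workers, 0 jobs

Maximum matching size: 3
Workers: 4 total, 3 matched, 1 unmatched
Jobs: 3 total, 3 matched, 0 unmatched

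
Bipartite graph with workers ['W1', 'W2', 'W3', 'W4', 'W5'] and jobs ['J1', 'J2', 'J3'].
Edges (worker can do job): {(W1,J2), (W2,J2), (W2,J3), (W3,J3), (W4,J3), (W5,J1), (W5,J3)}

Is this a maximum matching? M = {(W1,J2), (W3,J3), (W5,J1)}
Yes, size 3 is maximum

Proposed matching has size 3.
Maximum matching size for this graph: 3.

This is a maximum matching.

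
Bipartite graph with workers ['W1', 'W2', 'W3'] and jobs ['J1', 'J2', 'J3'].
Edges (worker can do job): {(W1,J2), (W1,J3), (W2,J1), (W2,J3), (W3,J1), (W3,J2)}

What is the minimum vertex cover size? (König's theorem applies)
Minimum vertex cover size = 3

By König's theorem: in bipartite graphs,
min vertex cover = max matching = 3

Maximum matching has size 3, so minimum vertex cover also has size 3.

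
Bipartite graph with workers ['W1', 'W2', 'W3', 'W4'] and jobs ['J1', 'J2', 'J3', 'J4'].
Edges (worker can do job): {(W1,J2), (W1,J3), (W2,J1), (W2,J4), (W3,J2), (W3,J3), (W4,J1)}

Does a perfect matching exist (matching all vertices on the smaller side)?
Yes, perfect matching exists (size 4)

Perfect matching: {(W1,J3), (W2,J4), (W3,J2), (W4,J1)}
All 4 vertices on the smaller side are matched.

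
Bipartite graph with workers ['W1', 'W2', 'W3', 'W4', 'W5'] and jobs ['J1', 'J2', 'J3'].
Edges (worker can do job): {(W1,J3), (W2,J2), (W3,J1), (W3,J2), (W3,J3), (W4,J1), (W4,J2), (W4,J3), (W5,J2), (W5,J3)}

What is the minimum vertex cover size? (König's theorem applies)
Minimum vertex cover size = 3

By König's theorem: in bipartite graphs,
min vertex cover = max matching = 3

Maximum matching has size 3, so minimum vertex cover also has size 3.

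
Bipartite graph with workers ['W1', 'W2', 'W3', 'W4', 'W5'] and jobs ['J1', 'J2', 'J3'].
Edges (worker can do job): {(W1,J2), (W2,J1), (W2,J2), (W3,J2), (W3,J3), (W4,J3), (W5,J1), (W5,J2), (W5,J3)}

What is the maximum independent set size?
Maximum independent set = 5

By König's theorem:
- Min vertex cover = Max matching = 3
- Max independent set = Total vertices - Min vertex cover
- Max independent set = 8 - 3 = 5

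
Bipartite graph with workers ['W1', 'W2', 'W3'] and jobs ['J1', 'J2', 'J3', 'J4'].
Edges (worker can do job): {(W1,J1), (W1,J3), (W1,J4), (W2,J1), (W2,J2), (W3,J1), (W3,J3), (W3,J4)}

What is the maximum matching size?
Maximum matching size = 3

Maximum matching: {(W1,J1), (W2,J2), (W3,J3)}
Size: 3

This assigns 3 workers to 3 distinct jobs.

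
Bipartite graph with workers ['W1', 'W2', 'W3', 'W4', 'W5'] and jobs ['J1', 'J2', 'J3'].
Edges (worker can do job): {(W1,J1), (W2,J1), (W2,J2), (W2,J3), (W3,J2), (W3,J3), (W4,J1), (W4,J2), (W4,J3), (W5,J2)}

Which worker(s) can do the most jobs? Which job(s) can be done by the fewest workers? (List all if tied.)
Most versatile: W2, W4 (3 jobs); Least covered: J1, J3 (3 workers)

Worker degrees (jobs they can do): W1:1, W2:3, W3:2, W4:3, W5:1
Job degrees (workers who can do it): J1:3, J2:4, J3:3

Maximum worker degree is 3, achieved by: W2, W4
Minimum job degree is 3, achieved by: J1, J3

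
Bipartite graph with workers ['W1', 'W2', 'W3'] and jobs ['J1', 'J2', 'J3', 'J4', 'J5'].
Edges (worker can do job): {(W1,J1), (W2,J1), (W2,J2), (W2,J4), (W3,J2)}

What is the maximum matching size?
Maximum matching size = 3

Maximum matching: {(W1,J1), (W2,J4), (W3,J2)}
Size: 3

This assigns 3 workers to 3 distinct jobs.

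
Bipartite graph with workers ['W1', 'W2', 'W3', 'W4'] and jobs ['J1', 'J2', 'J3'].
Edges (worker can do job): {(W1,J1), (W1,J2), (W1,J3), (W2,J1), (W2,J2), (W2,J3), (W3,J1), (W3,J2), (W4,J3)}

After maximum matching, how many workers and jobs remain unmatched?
Unmatched: 1 workers, 0 jobs

Maximum matching size: 3
Workers: 4 total, 3 matched, 1 unmatched
Jobs: 3 total, 3 matched, 0 unmatched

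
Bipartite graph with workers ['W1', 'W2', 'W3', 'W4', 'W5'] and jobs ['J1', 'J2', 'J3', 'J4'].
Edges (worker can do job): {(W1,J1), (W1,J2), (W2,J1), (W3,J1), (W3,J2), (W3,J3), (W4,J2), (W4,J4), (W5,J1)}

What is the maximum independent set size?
Maximum independent set = 5

By König's theorem:
- Min vertex cover = Max matching = 4
- Max independent set = Total vertices - Min vertex cover
- Max independent set = 9 - 4 = 5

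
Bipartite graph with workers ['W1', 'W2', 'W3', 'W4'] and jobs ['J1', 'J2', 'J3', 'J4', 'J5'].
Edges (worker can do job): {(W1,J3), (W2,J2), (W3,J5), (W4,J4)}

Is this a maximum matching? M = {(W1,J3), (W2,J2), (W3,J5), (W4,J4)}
Yes, size 4 is maximum

Proposed matching has size 4.
Maximum matching size for this graph: 4.

This is a maximum matching.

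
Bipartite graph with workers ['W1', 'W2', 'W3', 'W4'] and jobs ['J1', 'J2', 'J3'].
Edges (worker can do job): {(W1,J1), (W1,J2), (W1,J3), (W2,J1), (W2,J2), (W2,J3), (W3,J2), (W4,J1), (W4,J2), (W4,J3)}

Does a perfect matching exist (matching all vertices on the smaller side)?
Yes, perfect matching exists (size 3)

Perfect matching: {(W1,J1), (W3,J2), (W4,J3)}
All 3 vertices on the smaller side are matched.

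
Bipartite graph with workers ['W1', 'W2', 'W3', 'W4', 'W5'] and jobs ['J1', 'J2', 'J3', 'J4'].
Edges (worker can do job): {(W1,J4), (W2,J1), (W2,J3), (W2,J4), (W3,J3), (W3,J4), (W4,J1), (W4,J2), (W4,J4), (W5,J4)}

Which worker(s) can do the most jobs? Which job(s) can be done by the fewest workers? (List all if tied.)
Most versatile: W2, W4 (3 jobs); Least covered: J2 (1 workers)

Worker degrees (jobs they can do): W1:1, W2:3, W3:2, W4:3, W5:1
Job degrees (workers who can do it): J1:2, J2:1, J3:2, J4:5

Maximum worker degree is 3, achieved by: W2, W4
Minimum job degree is 1, achieved by: J2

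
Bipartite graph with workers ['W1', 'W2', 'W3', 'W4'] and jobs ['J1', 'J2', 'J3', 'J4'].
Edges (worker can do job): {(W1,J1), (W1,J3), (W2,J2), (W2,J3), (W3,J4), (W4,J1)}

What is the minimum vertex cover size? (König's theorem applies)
Minimum vertex cover size = 4

By König's theorem: in bipartite graphs,
min vertex cover = max matching = 4

Maximum matching has size 4, so minimum vertex cover also has size 4.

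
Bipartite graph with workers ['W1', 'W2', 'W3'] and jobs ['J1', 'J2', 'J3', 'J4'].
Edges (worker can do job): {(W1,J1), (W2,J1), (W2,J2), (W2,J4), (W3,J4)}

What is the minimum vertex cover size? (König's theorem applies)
Minimum vertex cover size = 3

By König's theorem: in bipartite graphs,
min vertex cover = max matching = 3

Maximum matching has size 3, so minimum vertex cover also has size 3.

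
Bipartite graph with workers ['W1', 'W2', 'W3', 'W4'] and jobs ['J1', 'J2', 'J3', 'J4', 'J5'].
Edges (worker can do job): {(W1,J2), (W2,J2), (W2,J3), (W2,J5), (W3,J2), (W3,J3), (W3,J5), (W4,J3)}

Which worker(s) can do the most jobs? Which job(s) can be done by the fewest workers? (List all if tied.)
Most versatile: W2, W3 (3 jobs); Least covered: J1, J4 (0 workers)

Worker degrees (jobs they can do): W1:1, W2:3, W3:3, W4:1
Job degrees (workers who can do it): J1:0, J2:3, J3:3, J4:0, J5:2

Maximum worker degree is 3, achieved by: W2, W3
Minimum job degree is 0, achieved by: J1, J4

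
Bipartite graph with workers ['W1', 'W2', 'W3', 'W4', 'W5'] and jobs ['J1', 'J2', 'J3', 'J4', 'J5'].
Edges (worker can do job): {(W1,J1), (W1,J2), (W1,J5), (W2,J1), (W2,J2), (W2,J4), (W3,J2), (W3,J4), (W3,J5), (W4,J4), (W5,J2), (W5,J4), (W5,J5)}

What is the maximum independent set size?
Maximum independent set = 6

By König's theorem:
- Min vertex cover = Max matching = 4
- Max independent set = Total vertices - Min vertex cover
- Max independent set = 10 - 4 = 6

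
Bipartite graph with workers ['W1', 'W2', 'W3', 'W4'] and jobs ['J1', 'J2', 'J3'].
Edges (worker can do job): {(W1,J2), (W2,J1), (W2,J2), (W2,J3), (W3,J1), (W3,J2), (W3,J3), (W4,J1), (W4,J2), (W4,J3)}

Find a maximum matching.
Matching: {(W2,J1), (W3,J2), (W4,J3)}

Maximum matching (size 3):
  W2 → J1
  W3 → J2
  W4 → J3

Each worker is assigned to at most one job, and each job to at most one worker.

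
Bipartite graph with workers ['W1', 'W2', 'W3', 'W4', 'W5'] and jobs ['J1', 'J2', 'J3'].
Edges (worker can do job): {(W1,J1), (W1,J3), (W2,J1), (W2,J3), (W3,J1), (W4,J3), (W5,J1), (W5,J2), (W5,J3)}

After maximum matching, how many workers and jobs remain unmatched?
Unmatched: 2 workers, 0 jobs

Maximum matching size: 3
Workers: 5 total, 3 matched, 2 unmatched
Jobs: 3 total, 3 matched, 0 unmatched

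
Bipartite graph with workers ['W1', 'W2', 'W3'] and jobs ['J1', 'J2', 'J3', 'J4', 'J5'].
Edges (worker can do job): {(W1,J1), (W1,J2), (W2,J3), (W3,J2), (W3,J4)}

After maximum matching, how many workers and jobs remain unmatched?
Unmatched: 0 workers, 2 jobs

Maximum matching size: 3
Workers: 3 total, 3 matched, 0 unmatched
Jobs: 5 total, 3 matched, 2 unmatched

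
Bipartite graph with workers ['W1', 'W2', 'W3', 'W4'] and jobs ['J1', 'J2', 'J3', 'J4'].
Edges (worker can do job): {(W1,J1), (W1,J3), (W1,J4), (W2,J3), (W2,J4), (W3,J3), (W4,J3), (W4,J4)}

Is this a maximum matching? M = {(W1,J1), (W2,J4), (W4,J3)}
Yes, size 3 is maximum

Proposed matching has size 3.
Maximum matching size for this graph: 3.

This is a maximum matching.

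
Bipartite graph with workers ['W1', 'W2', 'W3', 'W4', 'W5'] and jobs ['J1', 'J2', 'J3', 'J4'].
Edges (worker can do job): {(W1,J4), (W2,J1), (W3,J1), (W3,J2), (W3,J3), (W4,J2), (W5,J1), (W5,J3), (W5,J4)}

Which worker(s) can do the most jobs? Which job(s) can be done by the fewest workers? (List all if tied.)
Most versatile: W3, W5 (3 jobs); Least covered: J2, J3, J4 (2 workers)

Worker degrees (jobs they can do): W1:1, W2:1, W3:3, W4:1, W5:3
Job degrees (workers who can do it): J1:3, J2:2, J3:2, J4:2

Maximum worker degree is 3, achieved by: W3, W5
Minimum job degree is 2, achieved by: J2, J3, J4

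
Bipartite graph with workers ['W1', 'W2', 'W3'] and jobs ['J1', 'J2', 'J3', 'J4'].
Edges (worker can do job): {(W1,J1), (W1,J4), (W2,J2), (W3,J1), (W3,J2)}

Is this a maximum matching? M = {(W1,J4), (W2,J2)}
No, size 2 is not maximum

Proposed matching has size 2.
Maximum matching size for this graph: 3.

This is NOT maximum - can be improved to size 3.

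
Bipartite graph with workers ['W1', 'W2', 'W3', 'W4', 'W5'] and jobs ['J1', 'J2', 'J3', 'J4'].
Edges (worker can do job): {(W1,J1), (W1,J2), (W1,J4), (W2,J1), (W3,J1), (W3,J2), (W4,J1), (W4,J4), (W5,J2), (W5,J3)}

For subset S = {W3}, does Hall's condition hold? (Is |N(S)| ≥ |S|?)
Yes: |N(S)| = 2, |S| = 1

Subset S = {W3}
Neighbors N(S) = {J1, J2}

|N(S)| = 2, |S| = 1
Hall's condition: |N(S)| ≥ |S| is satisfied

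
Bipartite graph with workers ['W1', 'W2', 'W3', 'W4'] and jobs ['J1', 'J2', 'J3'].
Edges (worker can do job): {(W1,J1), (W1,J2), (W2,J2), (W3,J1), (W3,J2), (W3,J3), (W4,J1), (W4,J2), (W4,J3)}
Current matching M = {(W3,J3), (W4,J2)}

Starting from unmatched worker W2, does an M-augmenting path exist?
Yes: W2 → J2 → W4 → J3 → W3 → J1

An M-augmenting path alternates non-matching / matching edges, starting and ending at unmatched vertices.
Path: W2 → J2 → W4 → J3 → W3 → J1
(J1 is unmatched in M, so the path is augmenting.)
Flipping edges along this path would increase |M| from 2 to 3.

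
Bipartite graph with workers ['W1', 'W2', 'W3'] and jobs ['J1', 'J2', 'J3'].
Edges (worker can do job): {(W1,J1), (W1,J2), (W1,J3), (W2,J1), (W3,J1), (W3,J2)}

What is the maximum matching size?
Maximum matching size = 3

Maximum matching: {(W1,J3), (W2,J1), (W3,J2)}
Size: 3

This assigns 3 workers to 3 distinct jobs.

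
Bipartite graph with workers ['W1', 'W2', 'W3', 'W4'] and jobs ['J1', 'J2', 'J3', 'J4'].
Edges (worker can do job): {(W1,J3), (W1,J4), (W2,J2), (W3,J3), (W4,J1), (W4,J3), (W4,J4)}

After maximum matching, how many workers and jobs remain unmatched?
Unmatched: 0 workers, 0 jobs

Maximum matching size: 4
Workers: 4 total, 4 matched, 0 unmatched
Jobs: 4 total, 4 matched, 0 unmatched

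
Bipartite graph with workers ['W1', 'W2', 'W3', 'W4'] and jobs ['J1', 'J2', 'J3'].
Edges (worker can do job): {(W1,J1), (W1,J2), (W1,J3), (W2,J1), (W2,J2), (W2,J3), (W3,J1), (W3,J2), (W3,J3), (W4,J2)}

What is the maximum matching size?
Maximum matching size = 3

Maximum matching: {(W1,J1), (W3,J3), (W4,J2)}
Size: 3

This assigns 3 workers to 3 distinct jobs.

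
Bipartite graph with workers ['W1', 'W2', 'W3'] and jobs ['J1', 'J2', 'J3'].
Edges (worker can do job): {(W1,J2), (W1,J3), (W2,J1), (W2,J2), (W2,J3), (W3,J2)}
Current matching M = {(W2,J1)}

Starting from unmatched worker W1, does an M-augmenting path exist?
Yes: W1 → J2

An M-augmenting path alternates non-matching / matching edges, starting and ending at unmatched vertices.
Path: W1 → J2
(J2 is unmatched in M, so the path is augmenting.)
Flipping edges along this path would increase |M| from 1 to 2.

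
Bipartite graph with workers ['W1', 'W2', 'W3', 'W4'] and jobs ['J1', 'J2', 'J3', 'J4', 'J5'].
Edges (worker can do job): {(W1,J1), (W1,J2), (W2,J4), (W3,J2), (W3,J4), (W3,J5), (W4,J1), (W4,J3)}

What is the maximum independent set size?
Maximum independent set = 5

By König's theorem:
- Min vertex cover = Max matching = 4
- Max independent set = Total vertices - Min vertex cover
- Max independent set = 9 - 4 = 5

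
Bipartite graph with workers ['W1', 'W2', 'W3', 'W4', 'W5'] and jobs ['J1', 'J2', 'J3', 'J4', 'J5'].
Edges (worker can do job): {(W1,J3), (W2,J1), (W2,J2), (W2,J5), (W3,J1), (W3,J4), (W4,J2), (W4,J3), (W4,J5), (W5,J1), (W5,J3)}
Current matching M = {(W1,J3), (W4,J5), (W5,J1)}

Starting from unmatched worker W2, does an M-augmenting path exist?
Yes: W2 → J2

An M-augmenting path alternates non-matching / matching edges, starting and ending at unmatched vertices.
Path: W2 → J2
(J2 is unmatched in M, so the path is augmenting.)
Flipping edges along this path would increase |M| from 3 to 4.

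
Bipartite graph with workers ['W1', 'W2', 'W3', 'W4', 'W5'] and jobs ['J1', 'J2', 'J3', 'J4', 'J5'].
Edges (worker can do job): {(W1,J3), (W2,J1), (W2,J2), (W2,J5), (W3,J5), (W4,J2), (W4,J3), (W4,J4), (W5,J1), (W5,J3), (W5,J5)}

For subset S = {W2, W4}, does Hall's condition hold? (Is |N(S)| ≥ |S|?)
Yes: |N(S)| = 5, |S| = 2

Subset S = {W2, W4}
Neighbors N(S) = {J1, J2, J3, J4, J5}

|N(S)| = 5, |S| = 2
Hall's condition: |N(S)| ≥ |S| is satisfied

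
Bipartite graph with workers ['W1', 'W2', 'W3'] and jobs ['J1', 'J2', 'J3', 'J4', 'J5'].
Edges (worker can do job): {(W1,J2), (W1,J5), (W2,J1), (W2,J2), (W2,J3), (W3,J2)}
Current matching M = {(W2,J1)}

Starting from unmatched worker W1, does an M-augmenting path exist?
Yes: W1 → J2

An M-augmenting path alternates non-matching / matching edges, starting and ending at unmatched vertices.
Path: W1 → J2
(J2 is unmatched in M, so the path is augmenting.)
Flipping edges along this path would increase |M| from 1 to 2.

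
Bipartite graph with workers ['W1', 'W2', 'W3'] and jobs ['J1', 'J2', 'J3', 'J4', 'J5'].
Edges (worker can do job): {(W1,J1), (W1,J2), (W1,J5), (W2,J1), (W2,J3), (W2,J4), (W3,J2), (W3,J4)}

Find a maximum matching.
Matching: {(W1,J2), (W2,J1), (W3,J4)}

Maximum matching (size 3):
  W1 → J2
  W2 → J1
  W3 → J4

Each worker is assigned to at most one job, and each job to at most one worker.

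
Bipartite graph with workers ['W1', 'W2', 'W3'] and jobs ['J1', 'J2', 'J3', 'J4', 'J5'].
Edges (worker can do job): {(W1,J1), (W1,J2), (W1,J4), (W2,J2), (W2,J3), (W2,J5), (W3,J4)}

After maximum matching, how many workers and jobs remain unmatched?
Unmatched: 0 workers, 2 jobs

Maximum matching size: 3
Workers: 3 total, 3 matched, 0 unmatched
Jobs: 5 total, 3 matched, 2 unmatched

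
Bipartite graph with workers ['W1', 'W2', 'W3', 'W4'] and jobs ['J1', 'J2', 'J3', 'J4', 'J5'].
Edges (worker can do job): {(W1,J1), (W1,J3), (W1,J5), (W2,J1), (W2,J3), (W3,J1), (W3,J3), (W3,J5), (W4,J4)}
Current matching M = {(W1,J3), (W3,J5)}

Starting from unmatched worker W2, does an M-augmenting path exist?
Yes: W2 → J1

An M-augmenting path alternates non-matching / matching edges, starting and ending at unmatched vertices.
Path: W2 → J1
(J1 is unmatched in M, so the path is augmenting.)
Flipping edges along this path would increase |M| from 2 to 3.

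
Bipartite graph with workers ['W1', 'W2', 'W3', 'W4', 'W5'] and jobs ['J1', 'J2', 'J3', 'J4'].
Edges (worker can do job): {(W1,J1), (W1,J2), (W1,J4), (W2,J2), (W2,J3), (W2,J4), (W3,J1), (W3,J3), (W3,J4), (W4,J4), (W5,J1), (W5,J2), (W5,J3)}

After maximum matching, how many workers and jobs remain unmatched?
Unmatched: 1 workers, 0 jobs

Maximum matching size: 4
Workers: 5 total, 4 matched, 1 unmatched
Jobs: 4 total, 4 matched, 0 unmatched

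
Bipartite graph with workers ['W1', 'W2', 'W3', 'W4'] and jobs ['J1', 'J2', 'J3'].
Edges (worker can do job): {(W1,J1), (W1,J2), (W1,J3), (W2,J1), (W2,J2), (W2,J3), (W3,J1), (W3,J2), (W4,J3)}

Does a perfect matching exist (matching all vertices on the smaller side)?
Yes, perfect matching exists (size 3)

Perfect matching: {(W1,J1), (W3,J2), (W4,J3)}
All 3 vertices on the smaller side are matched.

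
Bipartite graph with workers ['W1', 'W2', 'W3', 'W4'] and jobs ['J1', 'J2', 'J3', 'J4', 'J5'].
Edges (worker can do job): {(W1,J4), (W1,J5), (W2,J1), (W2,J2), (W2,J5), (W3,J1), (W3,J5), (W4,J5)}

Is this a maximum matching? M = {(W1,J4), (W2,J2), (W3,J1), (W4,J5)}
Yes, size 4 is maximum

Proposed matching has size 4.
Maximum matching size for this graph: 4.

This is a maximum matching.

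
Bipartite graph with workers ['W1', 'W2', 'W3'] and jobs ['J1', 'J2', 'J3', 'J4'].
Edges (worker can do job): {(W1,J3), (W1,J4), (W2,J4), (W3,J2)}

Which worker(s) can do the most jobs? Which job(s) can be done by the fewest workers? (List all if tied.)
Most versatile: W1 (2 jobs); Least covered: J1 (0 workers)

Worker degrees (jobs they can do): W1:2, W2:1, W3:1
Job degrees (workers who can do it): J1:0, J2:1, J3:1, J4:2

Maximum worker degree is 2, achieved by: W1
Minimum job degree is 0, achieved by: J1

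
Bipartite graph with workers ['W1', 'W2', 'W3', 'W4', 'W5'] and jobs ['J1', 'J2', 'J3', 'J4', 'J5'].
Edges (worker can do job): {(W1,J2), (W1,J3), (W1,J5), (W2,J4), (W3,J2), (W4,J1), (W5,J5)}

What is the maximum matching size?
Maximum matching size = 5

Maximum matching: {(W1,J3), (W2,J4), (W3,J2), (W4,J1), (W5,J5)}
Size: 5

This assigns 5 workers to 5 distinct jobs.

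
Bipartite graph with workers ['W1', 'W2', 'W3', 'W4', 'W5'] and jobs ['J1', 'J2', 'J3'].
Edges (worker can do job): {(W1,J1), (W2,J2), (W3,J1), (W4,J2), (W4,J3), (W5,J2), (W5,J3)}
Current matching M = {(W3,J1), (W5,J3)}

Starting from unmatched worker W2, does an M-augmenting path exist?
Yes: W2 → J2

An M-augmenting path alternates non-matching / matching edges, starting and ending at unmatched vertices.
Path: W2 → J2
(J2 is unmatched in M, so the path is augmenting.)
Flipping edges along this path would increase |M| from 2 to 3.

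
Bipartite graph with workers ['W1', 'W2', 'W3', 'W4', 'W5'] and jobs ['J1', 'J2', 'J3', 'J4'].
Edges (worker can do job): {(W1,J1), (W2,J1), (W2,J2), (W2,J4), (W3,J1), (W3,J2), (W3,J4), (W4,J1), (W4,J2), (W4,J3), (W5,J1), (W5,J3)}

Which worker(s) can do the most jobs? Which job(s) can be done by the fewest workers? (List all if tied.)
Most versatile: W2, W3, W4 (3 jobs); Least covered: J3, J4 (2 workers)

Worker degrees (jobs they can do): W1:1, W2:3, W3:3, W4:3, W5:2
Job degrees (workers who can do it): J1:5, J2:3, J3:2, J4:2

Maximum worker degree is 3, achieved by: W2, W3, W4
Minimum job degree is 2, achieved by: J3, J4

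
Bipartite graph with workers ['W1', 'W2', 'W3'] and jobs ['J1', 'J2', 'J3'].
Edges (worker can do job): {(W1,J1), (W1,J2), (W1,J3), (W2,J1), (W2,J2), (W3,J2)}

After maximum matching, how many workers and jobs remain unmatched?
Unmatched: 0 workers, 0 jobs

Maximum matching size: 3
Workers: 3 total, 3 matched, 0 unmatched
Jobs: 3 total, 3 matched, 0 unmatched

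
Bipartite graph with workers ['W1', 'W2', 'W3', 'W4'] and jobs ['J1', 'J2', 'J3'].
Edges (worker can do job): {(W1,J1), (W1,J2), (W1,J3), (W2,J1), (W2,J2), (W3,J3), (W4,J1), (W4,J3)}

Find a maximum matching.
Matching: {(W1,J1), (W2,J2), (W4,J3)}

Maximum matching (size 3):
  W1 → J1
  W2 → J2
  W4 → J3

Each worker is assigned to at most one job, and each job to at most one worker.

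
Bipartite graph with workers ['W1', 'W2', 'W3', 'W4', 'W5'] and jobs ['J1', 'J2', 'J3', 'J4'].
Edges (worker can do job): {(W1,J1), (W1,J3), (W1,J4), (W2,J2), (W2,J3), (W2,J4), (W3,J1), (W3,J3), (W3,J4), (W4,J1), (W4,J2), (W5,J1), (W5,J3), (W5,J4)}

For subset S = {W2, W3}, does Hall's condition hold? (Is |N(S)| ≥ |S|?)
Yes: |N(S)| = 4, |S| = 2

Subset S = {W2, W3}
Neighbors N(S) = {J1, J2, J3, J4}

|N(S)| = 4, |S| = 2
Hall's condition: |N(S)| ≥ |S| is satisfied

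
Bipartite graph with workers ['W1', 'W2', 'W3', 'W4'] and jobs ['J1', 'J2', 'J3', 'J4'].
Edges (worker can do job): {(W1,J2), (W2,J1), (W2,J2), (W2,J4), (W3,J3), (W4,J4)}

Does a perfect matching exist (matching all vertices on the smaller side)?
Yes, perfect matching exists (size 4)

Perfect matching: {(W1,J2), (W2,J1), (W3,J3), (W4,J4)}
All 4 vertices on the smaller side are matched.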